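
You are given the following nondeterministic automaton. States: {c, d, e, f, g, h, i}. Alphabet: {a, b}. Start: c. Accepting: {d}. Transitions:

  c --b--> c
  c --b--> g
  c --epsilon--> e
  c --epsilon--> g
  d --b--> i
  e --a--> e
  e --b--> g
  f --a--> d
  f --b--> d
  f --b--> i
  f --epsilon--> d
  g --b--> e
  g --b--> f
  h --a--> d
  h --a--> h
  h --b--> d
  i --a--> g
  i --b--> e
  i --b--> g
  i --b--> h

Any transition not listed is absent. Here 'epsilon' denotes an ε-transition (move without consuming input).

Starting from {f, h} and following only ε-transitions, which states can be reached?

{d, f, h}

Begin with {f, h}.
ε-move f → d; add d.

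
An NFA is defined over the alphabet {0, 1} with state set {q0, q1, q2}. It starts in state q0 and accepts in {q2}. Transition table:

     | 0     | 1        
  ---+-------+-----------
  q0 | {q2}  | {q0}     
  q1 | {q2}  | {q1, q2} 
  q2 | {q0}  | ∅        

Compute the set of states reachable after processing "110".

Start in {q0}.
Read '1': q0→{q0}; now {q0}.
Read '1': q0→{q0}; now {q0}.
Read '0': q0→{q2}; now {q2}.

{q2}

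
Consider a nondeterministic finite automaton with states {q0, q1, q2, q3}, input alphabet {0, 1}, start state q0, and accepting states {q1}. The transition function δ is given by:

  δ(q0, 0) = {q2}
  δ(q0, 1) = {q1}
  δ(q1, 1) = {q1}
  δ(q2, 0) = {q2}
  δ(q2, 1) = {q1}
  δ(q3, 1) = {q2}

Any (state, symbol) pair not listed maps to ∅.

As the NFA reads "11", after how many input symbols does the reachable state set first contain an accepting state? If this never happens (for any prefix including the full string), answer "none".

Start in {q0}.
Read '1': q0→{q1}; now {q1}.
None of the earlier sets intersect F, but {q1} does.

1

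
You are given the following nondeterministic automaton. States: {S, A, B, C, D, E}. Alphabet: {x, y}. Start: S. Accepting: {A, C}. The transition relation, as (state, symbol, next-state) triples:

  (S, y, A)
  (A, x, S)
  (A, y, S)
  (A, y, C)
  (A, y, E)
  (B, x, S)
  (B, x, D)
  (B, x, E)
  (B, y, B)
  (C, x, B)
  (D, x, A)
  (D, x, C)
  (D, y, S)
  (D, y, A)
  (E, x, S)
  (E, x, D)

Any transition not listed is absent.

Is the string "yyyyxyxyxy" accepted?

Yes

Start in {S}.
Read 'y': {S} → {A}.
Read 'y': {A} → {S, C, E}.
Read 'y': {S, C, E} → {A}.
Read 'y': {A} → {S, C, E}.
Read 'x': {S, C, E} → {S, B, D}.
Read 'y': {S, B, D} → {S, A, B}.
Read 'x': {S, A, B} → {S, D, E}.
Read 'y': {S, D, E} → {S, A}.
Read 'x': {S, A} → {S}.
Read 'y': {S} → {A}.
The final set {A} contains the accepting state A.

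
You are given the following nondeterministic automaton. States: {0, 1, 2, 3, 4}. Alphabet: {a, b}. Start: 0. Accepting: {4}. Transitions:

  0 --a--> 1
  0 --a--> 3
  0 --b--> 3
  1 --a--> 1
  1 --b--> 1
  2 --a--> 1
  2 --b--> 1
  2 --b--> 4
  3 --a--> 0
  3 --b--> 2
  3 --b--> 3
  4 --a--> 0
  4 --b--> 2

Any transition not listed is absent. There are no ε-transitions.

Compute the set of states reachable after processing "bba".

Start in {0}.
Read 'b': {0} → {3}.
Read 'b': {3} → {2, 3}.
Read 'a': {2, 3} → {0, 1}.

{0, 1}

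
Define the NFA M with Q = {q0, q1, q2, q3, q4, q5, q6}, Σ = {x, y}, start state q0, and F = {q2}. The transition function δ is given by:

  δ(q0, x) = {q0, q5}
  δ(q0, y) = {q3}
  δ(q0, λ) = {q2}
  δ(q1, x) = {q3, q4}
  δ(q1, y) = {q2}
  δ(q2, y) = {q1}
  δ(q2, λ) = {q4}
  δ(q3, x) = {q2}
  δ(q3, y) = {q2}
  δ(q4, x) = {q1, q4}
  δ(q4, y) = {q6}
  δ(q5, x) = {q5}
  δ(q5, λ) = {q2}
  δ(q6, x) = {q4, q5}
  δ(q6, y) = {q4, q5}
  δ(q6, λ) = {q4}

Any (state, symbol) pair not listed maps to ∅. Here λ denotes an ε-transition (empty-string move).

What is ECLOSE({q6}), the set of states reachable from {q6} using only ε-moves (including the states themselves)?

{q4, q6}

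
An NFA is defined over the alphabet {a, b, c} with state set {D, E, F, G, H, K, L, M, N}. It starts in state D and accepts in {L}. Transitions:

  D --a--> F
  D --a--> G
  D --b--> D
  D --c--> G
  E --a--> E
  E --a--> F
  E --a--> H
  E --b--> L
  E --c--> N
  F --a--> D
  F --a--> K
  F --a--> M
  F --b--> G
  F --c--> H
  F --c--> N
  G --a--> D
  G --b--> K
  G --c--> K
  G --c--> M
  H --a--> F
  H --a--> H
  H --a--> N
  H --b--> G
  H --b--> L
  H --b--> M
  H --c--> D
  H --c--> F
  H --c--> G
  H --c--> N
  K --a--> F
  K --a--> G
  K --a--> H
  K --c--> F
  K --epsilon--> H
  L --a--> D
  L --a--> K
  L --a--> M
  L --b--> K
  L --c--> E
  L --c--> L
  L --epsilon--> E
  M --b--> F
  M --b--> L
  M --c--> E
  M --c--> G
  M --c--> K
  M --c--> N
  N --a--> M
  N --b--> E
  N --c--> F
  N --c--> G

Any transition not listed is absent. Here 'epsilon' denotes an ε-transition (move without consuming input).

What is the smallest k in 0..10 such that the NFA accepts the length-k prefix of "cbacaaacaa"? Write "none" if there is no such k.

Start in {D}.
Read 'c': {D} → {G}.
Read 'b': {G} → {H, K}.
Read 'a': {H, K} → {F, G, H, N}.
Read 'c': {F, G, H, N} → {D, F, G, H, K, M, N}.
Read 'a': {D, F, G, H, K, M, N} → {D, F, G, H, K, M, N}.
Read 'a': {D, F, G, H, K, M, N} → {D, F, G, H, K, M, N}.
Read 'a': {D, F, G, H, K, M, N} → {D, F, G, H, K, M, N}.
Read 'c': {D, F, G, H, K, M, N} → {D, E, F, G, H, K, M, N}.
Read 'a': {D, E, F, G, H, K, M, N} → {D, E, F, G, H, K, M, N}.
Read 'a': {D, E, F, G, H, K, M, N} → {D, E, F, G, H, K, M, N}.
No reachable set along the way intersects F.

none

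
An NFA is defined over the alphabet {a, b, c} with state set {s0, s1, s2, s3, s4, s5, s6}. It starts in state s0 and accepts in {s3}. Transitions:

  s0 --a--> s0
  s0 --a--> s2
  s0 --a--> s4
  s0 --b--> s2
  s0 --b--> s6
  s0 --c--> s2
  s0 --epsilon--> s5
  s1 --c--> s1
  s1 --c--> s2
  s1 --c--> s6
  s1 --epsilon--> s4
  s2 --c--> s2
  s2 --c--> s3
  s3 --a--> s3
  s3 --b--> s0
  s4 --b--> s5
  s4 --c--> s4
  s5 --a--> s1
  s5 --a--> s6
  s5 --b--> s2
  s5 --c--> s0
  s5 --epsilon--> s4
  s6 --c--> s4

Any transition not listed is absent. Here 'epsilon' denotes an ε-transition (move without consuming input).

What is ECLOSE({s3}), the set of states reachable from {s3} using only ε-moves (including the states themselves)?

{s3}

Begin with {s3}.
No ε-moves leave this set, so the closure equals the set itself.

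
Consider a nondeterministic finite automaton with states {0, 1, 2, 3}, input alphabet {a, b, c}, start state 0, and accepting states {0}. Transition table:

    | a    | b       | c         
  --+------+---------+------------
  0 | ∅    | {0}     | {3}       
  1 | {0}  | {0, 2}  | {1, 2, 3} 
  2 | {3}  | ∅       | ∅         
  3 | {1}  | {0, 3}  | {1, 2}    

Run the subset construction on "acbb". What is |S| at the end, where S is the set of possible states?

Start in {0}.
Read 'a': {0} → ∅.
The set is empty and remains empty for the remaining 3 symbols.
That set has 0 states.

0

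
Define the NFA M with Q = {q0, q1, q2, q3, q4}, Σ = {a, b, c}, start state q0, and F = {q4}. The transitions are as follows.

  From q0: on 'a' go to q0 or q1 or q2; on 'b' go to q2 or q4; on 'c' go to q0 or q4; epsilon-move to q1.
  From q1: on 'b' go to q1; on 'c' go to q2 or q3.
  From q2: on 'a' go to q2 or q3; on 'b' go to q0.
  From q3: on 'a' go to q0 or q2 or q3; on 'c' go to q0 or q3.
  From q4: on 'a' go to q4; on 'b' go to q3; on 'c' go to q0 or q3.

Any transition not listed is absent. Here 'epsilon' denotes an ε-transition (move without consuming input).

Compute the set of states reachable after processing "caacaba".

{q0, q1, q2, q3, q4}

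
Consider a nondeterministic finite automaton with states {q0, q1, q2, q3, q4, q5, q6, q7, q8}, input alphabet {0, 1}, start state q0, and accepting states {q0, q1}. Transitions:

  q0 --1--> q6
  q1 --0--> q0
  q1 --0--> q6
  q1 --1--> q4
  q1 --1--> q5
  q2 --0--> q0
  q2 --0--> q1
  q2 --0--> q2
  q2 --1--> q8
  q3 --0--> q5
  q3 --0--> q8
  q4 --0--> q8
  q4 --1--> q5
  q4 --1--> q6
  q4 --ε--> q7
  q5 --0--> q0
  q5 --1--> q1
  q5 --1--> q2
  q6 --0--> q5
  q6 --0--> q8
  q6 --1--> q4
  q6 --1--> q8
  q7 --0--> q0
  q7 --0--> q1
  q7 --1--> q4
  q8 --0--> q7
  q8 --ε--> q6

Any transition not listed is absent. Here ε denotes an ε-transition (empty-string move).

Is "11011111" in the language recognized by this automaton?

Yes

Start in {q0}.
Read '1': q0→{q6}; now {q6}.
Read '1': q6→{q4, q8}; union {q4, q8}; ε-closure = {q4, q6, q7, q8}.
Read '0': q4→{q8}, q6→{q5, q8}, q7→{q0, q1}, q8→{q7}; union {q0, q1, q5, q7, q8}; ε-closure = {q0, q1, q5, q6, q7, q8}.
Read '1': q0→{q6}, q1→{q4, q5}, q5→{q1, q2}, q6→{q4, q8}, q7→{q4}, q8→∅; union {q1, q2, q4, q5, q6, q8}; ε-closure = {q1, q2, q4, q5, q6, q7, q8}.
Read '1': q1→{q4, q5}, q2→{q8}, q4→{q5, q6}, q5→{q1, q2}, q6→{q4, q8}, q7→{q4}, q8→∅; union {q1, q2, q4, q5, q6, q8}; ε-closure = {q1, q2, q4, q5, q6, q7, q8}.
Read '1': q1→{q4, q5}, q2→{q8}, q4→{q5, q6}, q5→{q1, q2}, q6→{q4, q8}, q7→{q4}, q8→∅; union {q1, q2, q4, q5, q6, q8}; ε-closure = {q1, q2, q4, q5, q6, q7, q8}.
Read '1': q1→{q4, q5}, q2→{q8}, q4→{q5, q6}, q5→{q1, q2}, q6→{q4, q8}, q7→{q4}, q8→∅; union {q1, q2, q4, q5, q6, q8}; ε-closure = {q1, q2, q4, q5, q6, q7, q8}.
Read '1': q1→{q4, q5}, q2→{q8}, q4→{q5, q6}, q5→{q1, q2}, q6→{q4, q8}, q7→{q4}, q8→∅; union {q1, q2, q4, q5, q6, q8}; ε-closure = {q1, q2, q4, q5, q6, q7, q8}.
The final set {q1, q2, q4, q5, q6, q7, q8} contains the accepting state q1.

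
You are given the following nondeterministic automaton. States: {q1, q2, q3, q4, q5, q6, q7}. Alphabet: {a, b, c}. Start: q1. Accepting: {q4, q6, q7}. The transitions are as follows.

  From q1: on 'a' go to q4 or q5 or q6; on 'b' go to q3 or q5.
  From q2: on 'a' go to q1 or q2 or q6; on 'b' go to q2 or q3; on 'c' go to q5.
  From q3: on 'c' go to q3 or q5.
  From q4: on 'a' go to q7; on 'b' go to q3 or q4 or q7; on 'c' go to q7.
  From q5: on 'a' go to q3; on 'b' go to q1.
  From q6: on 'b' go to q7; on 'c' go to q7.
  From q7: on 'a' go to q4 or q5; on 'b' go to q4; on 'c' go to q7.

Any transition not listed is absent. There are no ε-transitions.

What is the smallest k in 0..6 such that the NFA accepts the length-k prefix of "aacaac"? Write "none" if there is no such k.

Start in {q1}.
Read 'a': {q1} → {q4, q5, q6}.
None of the earlier sets intersect F, but {q4, q5, q6} does.

1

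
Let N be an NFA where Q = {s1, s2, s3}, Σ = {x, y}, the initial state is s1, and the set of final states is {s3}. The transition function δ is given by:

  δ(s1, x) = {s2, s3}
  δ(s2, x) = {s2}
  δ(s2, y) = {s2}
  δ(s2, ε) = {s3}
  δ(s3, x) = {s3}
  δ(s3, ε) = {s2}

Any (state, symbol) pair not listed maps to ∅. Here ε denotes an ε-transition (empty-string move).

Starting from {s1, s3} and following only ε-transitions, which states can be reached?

{s1, s2, s3}

Begin with {s1, s3}.
ε-move s3 → s2; add s2.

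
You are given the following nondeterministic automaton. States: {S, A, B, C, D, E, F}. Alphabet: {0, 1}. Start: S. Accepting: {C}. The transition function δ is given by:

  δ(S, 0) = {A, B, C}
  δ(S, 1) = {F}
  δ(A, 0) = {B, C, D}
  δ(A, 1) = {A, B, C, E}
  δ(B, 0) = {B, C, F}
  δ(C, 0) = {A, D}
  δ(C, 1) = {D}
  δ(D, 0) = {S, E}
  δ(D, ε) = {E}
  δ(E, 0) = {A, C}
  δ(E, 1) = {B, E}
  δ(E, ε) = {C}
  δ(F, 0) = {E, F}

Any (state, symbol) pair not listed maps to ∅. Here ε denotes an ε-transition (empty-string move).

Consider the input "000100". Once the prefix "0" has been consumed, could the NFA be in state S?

No

Start in {S}.
Read '0': {S} → {A, B, C}.
State S is not in {A, B, C}.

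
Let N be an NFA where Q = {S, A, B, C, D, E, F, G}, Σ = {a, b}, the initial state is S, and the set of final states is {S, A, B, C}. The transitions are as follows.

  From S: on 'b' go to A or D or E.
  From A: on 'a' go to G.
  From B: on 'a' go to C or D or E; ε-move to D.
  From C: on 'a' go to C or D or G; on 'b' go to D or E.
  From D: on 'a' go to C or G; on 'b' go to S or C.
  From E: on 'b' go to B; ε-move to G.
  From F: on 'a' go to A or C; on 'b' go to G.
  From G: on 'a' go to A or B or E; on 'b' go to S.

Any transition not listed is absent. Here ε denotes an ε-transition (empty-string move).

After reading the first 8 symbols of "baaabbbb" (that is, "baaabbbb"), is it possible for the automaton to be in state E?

Yes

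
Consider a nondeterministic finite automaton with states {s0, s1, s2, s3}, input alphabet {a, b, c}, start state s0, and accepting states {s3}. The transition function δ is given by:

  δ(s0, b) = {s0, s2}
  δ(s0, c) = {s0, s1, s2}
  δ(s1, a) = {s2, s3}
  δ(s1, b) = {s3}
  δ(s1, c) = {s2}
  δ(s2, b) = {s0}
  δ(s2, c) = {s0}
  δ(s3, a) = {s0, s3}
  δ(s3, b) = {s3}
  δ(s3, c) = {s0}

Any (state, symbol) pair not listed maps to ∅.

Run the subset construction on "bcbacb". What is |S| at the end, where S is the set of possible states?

3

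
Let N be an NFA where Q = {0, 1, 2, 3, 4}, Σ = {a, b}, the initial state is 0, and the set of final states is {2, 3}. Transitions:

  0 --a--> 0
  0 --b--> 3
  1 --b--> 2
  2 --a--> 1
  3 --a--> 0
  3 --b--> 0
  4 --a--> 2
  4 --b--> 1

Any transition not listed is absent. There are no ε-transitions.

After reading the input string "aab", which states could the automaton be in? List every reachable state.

{3}

Start in {0}.
Read 'a': {0} → {0}.
Read 'a': {0} → {0}.
Read 'b': {0} → {3}.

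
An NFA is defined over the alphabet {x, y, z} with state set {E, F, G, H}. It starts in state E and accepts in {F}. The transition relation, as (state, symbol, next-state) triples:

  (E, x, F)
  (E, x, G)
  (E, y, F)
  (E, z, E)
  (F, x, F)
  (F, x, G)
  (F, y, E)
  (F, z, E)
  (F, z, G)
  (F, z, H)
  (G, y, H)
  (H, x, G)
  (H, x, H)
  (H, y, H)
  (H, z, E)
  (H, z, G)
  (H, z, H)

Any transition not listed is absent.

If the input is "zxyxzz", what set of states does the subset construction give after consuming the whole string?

{E, G, H}

Start in {E}.
Read 'z': E→{E}; now {E}.
Read 'x': E→{F, G}; now {F, G}.
Read 'y': F→{E}, G→{H}; now {E, H}.
Read 'x': E→{F, G}, H→{G, H}; now {F, G, H}.
Read 'z': F→{E, G, H}, G→∅, H→{E, G, H}; now {E, G, H}.
Read 'z': E→{E}, G→∅, H→{E, G, H}; now {E, G, H}.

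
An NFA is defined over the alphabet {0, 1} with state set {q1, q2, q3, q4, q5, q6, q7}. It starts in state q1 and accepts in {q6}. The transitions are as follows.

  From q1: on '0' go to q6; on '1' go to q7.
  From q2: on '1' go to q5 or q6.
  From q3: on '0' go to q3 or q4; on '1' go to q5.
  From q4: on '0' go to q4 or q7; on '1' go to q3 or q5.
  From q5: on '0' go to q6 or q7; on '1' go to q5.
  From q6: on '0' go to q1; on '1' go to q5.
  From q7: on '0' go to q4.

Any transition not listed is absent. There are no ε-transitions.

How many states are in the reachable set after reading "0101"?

Start in {q1}.
Read '0': q1→{q6}; now {q6}.
Read '1': q6→{q5}; now {q5}.
Read '0': q5→{q6, q7}; now {q6, q7}.
Read '1': q6→{q5}, q7→∅; now {q5}.
That set has 1 state.

1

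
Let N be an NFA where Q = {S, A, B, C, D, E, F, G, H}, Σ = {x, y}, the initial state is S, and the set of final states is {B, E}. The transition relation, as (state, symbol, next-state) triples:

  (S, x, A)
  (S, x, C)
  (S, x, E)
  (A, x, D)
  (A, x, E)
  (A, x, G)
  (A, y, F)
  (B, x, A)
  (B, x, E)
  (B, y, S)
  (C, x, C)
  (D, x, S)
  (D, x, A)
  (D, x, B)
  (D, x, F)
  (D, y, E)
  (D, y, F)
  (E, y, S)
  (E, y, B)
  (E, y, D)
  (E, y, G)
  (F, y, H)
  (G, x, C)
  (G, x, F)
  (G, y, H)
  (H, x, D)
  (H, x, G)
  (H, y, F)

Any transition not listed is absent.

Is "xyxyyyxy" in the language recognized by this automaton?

Yes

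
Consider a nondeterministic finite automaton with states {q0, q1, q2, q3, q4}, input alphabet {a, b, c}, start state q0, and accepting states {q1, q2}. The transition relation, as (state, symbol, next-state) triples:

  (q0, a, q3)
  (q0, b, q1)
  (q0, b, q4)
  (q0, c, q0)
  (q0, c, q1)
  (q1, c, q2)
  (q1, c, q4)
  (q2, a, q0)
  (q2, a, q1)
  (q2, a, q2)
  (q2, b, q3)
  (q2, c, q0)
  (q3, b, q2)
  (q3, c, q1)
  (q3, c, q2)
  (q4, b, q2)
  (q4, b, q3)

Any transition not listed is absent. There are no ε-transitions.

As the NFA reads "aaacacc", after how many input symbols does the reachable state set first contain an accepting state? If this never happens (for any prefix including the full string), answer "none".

Start in {q0}.
Read 'a': q0→{q3}; now {q3}.
Read 'a': q3→∅; now ∅.
The set is empty and remains empty for the remaining 5 symbols.
No reachable set along the way intersects F.

none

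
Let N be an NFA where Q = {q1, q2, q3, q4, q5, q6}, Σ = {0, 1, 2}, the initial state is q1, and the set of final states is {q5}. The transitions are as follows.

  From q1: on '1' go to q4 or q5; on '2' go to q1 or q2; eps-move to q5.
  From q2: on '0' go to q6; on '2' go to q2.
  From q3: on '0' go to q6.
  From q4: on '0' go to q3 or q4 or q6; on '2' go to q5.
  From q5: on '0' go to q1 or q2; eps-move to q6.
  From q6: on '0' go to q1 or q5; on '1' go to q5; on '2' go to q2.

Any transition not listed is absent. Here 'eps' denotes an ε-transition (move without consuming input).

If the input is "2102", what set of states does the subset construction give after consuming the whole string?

{q1, q2, q5, q6}

Start: ε-closure({q1}) = {q1, q5, q6}.
Read '2': {q1, q5, q6} → {q1, q2, q5, q6}.
Read '1': {q1, q2, q5, q6} → {q4, q5, q6}.
Read '0': {q4, q5, q6} → {q1, q2, q3, q4, q5, q6}.
Read '2': {q1, q2, q3, q4, q5, q6} → {q1, q2, q5, q6}.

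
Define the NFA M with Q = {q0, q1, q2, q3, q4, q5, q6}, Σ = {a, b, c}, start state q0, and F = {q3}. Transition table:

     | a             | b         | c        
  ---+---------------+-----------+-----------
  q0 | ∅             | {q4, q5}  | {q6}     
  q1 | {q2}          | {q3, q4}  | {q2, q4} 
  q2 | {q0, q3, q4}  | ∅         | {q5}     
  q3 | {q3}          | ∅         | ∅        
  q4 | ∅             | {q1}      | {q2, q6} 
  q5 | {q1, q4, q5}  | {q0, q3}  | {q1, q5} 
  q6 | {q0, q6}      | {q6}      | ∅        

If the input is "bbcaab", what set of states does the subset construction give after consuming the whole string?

{q4, q5, q6}

Start in {q0}.
Read 'b': q0→{q4, q5}; now {q4, q5}.
Read 'b': q4→{q1}, q5→{q0, q3}; now {q0, q1, q3}.
Read 'c': q0→{q6}, q1→{q2, q4}, q3→∅; now {q2, q4, q6}.
Read 'a': q2→{q0, q3, q4}, q4→∅, q6→{q0, q6}; now {q0, q3, q4, q6}.
Read 'a': q0→∅, q3→{q3}, q4→∅, q6→{q0, q6}; now {q0, q3, q6}.
Read 'b': q0→{q4, q5}, q3→∅, q6→{q6}; now {q4, q5, q6}.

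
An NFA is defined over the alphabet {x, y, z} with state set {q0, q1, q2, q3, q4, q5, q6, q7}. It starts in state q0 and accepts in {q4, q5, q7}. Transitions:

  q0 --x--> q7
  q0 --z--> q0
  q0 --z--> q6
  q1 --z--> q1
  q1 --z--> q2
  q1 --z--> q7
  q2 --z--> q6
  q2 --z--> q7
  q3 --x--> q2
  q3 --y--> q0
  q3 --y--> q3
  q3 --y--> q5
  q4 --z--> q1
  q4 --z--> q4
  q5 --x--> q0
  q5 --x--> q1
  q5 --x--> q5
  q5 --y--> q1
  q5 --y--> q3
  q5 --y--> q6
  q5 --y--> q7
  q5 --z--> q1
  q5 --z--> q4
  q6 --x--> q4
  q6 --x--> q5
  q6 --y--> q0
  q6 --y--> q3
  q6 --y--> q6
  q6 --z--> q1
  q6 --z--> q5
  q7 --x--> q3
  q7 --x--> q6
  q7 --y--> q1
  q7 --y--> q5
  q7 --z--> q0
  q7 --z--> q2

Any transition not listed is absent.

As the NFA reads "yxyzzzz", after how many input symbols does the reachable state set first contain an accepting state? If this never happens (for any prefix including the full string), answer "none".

Start in {q0}.
Read 'y': {q0} → ∅.
The set is empty and remains empty for the remaining 6 symbols.
No reachable set along the way intersects F.

none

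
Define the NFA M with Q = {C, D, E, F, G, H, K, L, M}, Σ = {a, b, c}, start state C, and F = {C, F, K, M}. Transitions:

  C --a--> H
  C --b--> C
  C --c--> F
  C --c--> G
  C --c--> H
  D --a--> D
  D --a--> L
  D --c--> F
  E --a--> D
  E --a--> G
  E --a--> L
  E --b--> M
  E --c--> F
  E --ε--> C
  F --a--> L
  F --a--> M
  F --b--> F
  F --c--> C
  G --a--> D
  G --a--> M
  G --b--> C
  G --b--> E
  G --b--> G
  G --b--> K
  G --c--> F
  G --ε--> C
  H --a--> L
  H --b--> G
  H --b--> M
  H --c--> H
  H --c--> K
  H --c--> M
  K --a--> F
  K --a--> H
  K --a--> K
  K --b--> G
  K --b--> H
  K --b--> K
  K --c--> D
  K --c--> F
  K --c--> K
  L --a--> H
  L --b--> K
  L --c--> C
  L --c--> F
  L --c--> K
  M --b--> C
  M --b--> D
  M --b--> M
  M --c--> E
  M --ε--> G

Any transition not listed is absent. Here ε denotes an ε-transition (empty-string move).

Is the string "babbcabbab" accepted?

Start in {C}.
Read 'b': C→{C}; now {C}.
Read 'a': C→{H}; now {H}.
Read 'b': H→{G, M}; union {G, M}; ε-closure = {C, G, M}.
Read 'b': C→{C}, G→{C, E, G, K}, M→{C, D, M}; now {C, D, E, G, K, M}.
Read 'c': C→{F, G, H}, D→{F}, E→{F}, G→{F}, K→{D, F, K}, M→{E}; union {D, E, F, G, H, K}; ε-closure = {C, D, E, F, G, H, K}.
Read 'a': C→{H}, D→{D, L}, E→{D, G, L}, F→{L, M}, G→{D, M}, H→{L}, K→{F, H, K}; union {D, F, G, H, K, L, M}; ε-closure = {C, D, F, G, H, K, L, M}.
Read 'b': C→{C}, D→∅, F→{F}, G→{C, E, G, K}, H→{G, M}, K→{G, H, K}, L→{K}, M→{C, D, M}; now {C, D, E, F, G, H, K, M}.
Read 'b': C→{C}, D→∅, E→{M}, F→{F}, G→{C, E, G, K}, H→{G, M}, K→{G, H, K}, M→{C, D, M}; now {C, D, E, F, G, H, K, M}.
Read 'a': C→{H}, D→{D, L}, E→{D, G, L}, F→{L, M}, G→{D, M}, H→{L}, K→{F, H, K}, M→∅; union {D, F, G, H, K, L, M}; ε-closure = {C, D, F, G, H, K, L, M}.
Read 'b': C→{C}, D→∅, F→{F}, G→{C, E, G, K}, H→{G, M}, K→{G, H, K}, L→{K}, M→{C, D, M}; now {C, D, E, F, G, H, K, M}.
The final set {C, D, E, F, G, H, K, M} contains the accepting states C, F, K, M.

Yes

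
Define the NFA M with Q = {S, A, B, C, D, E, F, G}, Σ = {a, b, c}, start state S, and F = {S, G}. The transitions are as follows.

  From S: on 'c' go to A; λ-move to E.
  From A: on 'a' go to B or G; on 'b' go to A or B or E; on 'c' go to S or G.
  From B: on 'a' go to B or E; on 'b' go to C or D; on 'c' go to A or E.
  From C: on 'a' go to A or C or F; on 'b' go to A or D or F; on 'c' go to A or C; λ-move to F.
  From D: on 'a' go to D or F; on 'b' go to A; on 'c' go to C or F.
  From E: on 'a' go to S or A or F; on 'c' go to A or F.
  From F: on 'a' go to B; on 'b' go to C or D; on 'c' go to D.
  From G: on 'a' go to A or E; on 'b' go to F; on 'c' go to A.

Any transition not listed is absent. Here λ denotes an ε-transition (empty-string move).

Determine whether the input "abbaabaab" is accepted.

No

Start: ε-closure({S}) = {S, E}.
Read 'a': {S, E} → {S, A, E, F}.
Read 'b': {S, A, E, F} → {A, B, C, D, E, F}.
Read 'b': {A, B, C, D, E, F} → {A, B, C, D, E, F}.
Read 'a': {A, B, C, D, E, F} → {S, A, B, C, D, E, F, G}.
Read 'a': {S, A, B, C, D, E, F, G} → {S, A, B, C, D, E, F, G}.
Read 'b': {S, A, B, C, D, E, F, G} → {A, B, C, D, E, F}.
Read 'a': {A, B, C, D, E, F} → {S, A, B, C, D, E, F, G}.
Read 'a': {S, A, B, C, D, E, F, G} → {S, A, B, C, D, E, F, G}.
Read 'b': {S, A, B, C, D, E, F, G} → {A, B, C, D, E, F}.
The final set {A, B, C, D, E, F} contains no accepting state.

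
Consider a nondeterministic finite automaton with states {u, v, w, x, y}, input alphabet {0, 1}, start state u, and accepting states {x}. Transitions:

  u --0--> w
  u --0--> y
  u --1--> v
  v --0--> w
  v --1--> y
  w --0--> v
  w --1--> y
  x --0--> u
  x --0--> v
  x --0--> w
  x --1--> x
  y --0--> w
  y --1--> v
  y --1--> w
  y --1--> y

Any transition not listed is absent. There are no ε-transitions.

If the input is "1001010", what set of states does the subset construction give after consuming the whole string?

{w}

Start in {u}.
Read '1': {u} → {v}.
Read '0': {v} → {w}.
Read '0': {w} → {v}.
Read '1': {v} → {y}.
Read '0': {y} → {w}.
Read '1': {w} → {y}.
Read '0': {y} → {w}.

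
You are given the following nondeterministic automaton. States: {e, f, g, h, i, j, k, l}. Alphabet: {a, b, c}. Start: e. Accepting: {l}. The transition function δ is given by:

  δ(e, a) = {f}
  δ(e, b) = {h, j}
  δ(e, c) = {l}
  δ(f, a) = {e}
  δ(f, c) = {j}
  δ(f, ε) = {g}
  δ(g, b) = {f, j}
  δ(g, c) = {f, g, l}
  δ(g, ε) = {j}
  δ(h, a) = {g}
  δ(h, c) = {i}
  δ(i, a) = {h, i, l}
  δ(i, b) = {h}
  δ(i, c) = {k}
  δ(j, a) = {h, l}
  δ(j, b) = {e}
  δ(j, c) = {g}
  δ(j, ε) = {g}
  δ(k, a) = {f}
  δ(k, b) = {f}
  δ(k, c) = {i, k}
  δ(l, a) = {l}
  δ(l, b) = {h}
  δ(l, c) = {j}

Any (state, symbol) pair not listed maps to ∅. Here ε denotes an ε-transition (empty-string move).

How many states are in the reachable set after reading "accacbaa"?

6

Start in {e}.
Read 'a': {e} → {f, g, j}.
Read 'c': {f, g, j} → {f, g, j, l}.
Read 'c': {f, g, j, l} → {f, g, j, l}.
Read 'a': {f, g, j, l} → {e, h, l}.
Read 'c': {e, h, l} → {g, i, j, l}.
Read 'b': {g, i, j, l} → {e, f, g, h, j}.
Read 'a': {e, f, g, h, j} → {e, f, g, h, j, l}.
Read 'a': {e, f, g, h, j, l} → {e, f, g, h, j, l}.
That set has 6 states.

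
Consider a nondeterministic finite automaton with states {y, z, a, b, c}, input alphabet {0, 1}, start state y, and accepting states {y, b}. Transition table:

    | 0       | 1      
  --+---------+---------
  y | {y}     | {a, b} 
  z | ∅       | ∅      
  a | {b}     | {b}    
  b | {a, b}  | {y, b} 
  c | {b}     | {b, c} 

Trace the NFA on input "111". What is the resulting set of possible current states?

{y, a, b}

Start in {y}.
Read '1': y→{a, b}; now {a, b}.
Read '1': a→{b}, b→{y, b}; now {y, b}.
Read '1': y→{a, b}, b→{y, b}; now {y, a, b}.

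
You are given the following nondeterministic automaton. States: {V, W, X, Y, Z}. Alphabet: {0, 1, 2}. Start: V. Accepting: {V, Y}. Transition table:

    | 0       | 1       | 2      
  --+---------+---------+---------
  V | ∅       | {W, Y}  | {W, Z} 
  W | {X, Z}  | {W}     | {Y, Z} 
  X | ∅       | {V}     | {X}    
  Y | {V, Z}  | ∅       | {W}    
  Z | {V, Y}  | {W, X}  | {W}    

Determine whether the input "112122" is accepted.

Start in {V}.
Read '1': V→{W, Y}; now {W, Y}.
Read '1': W→{W}, Y→∅; now {W}.
Read '2': W→{Y, Z}; now {Y, Z}.
Read '1': Y→∅, Z→{W, X}; now {W, X}.
Read '2': W→{Y, Z}, X→{X}; now {X, Y, Z}.
Read '2': X→{X}, Y→{W}, Z→{W}; now {W, X}.
The final set {W, X} contains no accepting state.

No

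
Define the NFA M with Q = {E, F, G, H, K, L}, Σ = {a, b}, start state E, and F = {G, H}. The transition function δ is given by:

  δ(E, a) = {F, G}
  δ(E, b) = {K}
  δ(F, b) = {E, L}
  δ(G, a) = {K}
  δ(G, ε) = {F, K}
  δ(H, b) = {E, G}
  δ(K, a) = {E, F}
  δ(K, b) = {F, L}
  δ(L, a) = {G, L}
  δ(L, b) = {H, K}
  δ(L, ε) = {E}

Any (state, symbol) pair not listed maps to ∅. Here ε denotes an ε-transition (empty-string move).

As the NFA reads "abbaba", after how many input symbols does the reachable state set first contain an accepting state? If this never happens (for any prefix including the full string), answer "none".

Start in {E}.
Read 'a': {E} → {F, G, K}.
None of the earlier sets intersect F, but {F, G, K} does.

1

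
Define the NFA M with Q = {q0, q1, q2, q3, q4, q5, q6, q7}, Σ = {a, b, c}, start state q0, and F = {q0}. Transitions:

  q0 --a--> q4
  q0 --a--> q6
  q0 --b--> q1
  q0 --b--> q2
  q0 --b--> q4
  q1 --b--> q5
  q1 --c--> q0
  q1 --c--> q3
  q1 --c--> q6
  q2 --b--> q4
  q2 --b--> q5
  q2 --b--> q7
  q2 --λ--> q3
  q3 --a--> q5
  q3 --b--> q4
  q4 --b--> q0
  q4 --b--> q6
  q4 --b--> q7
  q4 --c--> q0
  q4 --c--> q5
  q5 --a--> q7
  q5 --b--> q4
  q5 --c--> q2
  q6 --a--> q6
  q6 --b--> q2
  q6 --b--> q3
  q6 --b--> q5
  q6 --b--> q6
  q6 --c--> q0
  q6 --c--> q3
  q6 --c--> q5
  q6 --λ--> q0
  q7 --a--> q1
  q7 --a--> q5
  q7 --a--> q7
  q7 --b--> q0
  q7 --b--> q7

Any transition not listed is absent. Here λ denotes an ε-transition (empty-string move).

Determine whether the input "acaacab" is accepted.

Yes

Start in {q0}.
Read 'a': q0→{q4, q6}; union {q4, q6}; ε-closure = {q0, q4, q6}.
Read 'c': q0→∅, q4→{q0, q5}, q6→{q0, q3, q5}; now {q0, q3, q5}.
Read 'a': q0→{q4, q6}, q3→{q5}, q5→{q7}; union {q4, q5, q6, q7}; ε-closure = {q0, q4, q5, q6, q7}.
Read 'a': q0→{q4, q6}, q4→∅, q5→{q7}, q6→{q6}, q7→{q1, q5, q7}; union {q1, q4, q5, q6, q7}; ε-closure = {q0, q1, q4, q5, q6, q7}.
Read 'c': q0→∅, q1→{q0, q3, q6}, q4→{q0, q5}, q5→{q2}, q6→{q0, q3, q5}, q7→∅; now {q0, q2, q3, q5, q6}.
Read 'a': q0→{q4, q6}, q2→∅, q3→{q5}, q5→{q7}, q6→{q6}; union {q4, q5, q6, q7}; ε-closure = {q0, q4, q5, q6, q7}.
Read 'b': q0→{q1, q2, q4}, q4→{q0, q6, q7}, q5→{q4}, q6→{q2, q3, q5, q6}, q7→{q0, q7}; now {q0, q1, q2, q3, q4, q5, q6, q7}.
The final set {q0, q1, q2, q3, q4, q5, q6, q7} contains the accepting state q0.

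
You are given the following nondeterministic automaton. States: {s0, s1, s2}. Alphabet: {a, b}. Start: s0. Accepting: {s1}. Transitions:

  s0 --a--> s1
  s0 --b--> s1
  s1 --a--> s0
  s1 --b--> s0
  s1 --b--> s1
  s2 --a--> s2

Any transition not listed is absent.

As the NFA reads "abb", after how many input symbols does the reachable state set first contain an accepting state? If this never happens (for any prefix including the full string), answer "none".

1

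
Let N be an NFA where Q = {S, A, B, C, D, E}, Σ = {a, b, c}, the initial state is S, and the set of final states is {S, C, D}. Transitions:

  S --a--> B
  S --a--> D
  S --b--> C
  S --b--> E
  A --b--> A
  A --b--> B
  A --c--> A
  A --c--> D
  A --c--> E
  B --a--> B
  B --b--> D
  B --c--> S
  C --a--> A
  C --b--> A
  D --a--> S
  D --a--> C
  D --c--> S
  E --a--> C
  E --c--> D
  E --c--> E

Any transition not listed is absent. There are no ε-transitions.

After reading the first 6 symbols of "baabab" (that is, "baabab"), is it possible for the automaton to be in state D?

Yes

Start in {S}.
Read 'b': S→{C, E}; now {C, E}.
Read 'a': C→{A}, E→{C}; now {A, C}.
Read 'a': A→∅, C→{A}; now {A}.
Read 'b': A→{A, B}; now {A, B}.
Read 'a': A→∅, B→{B}; now {B}.
Read 'b': B→{D}; now {D}.
State D is in {D}.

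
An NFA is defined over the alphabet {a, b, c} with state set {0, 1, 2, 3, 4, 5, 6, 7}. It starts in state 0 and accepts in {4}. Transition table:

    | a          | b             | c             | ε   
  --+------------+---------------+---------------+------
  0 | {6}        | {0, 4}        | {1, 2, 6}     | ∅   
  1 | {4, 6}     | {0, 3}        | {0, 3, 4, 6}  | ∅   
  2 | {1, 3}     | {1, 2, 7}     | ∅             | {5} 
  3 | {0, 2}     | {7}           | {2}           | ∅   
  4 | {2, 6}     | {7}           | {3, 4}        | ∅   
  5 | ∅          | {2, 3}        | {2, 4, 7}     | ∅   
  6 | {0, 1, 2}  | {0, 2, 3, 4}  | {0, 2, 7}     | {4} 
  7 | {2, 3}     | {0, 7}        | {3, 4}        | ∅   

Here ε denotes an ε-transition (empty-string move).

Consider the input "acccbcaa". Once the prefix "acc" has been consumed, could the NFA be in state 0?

No

Start in {0}.
Read 'a': 0→{6}; union {6}; ε-closure = {4, 6}.
Read 'c': 4→{3, 4}, 6→{0, 2, 7}; union {0, 2, 3, 4, 7}; ε-closure = {0, 2, 3, 4, 5, 7}.
Read 'c': 0→{1, 2, 6}, 2→∅, 3→{2}, 4→{3, 4}, 5→{2, 4, 7}, 7→{3, 4}; union {1, 2, 3, 4, 6, 7}; ε-closure = {1, 2, 3, 4, 5, 6, 7}.
State 0 is not in {1, 2, 3, 4, 5, 6, 7}.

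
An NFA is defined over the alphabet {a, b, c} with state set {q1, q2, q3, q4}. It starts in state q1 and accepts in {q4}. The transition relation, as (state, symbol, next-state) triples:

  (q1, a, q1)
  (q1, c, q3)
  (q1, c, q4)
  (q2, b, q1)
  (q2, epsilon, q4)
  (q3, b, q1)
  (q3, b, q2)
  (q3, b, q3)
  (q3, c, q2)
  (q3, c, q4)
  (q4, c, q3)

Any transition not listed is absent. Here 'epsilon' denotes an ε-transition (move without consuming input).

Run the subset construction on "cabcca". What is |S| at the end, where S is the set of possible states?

Start in {q1}.
Read 'c': {q1} → {q3, q4}.
Read 'a': {q3, q4} → ∅.
The set is empty and remains empty for the remaining 4 symbols.
That set has 0 states.

0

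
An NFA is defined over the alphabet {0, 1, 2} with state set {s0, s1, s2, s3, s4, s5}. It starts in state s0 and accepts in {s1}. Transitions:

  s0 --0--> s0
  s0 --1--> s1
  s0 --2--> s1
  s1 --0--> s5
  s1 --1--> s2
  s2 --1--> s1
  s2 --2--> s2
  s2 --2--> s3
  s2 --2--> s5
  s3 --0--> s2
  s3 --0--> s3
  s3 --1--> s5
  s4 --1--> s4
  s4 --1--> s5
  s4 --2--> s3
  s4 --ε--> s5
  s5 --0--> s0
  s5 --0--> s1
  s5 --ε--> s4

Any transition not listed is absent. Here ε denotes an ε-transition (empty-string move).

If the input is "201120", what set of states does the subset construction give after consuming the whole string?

{s2, s3}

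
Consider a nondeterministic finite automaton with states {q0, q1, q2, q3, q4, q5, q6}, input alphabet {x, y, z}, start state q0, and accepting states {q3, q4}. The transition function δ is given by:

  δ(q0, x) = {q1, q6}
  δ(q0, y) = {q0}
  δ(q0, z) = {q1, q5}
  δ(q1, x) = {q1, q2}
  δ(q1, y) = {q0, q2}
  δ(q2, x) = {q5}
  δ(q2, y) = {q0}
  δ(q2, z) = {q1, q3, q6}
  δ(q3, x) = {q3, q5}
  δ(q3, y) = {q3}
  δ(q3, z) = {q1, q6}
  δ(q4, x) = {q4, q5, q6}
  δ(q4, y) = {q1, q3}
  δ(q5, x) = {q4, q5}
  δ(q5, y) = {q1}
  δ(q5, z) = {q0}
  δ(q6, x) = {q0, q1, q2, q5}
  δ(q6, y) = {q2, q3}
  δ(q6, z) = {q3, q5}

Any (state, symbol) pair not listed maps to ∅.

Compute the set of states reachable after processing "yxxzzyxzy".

{q0, q1, q2, q3}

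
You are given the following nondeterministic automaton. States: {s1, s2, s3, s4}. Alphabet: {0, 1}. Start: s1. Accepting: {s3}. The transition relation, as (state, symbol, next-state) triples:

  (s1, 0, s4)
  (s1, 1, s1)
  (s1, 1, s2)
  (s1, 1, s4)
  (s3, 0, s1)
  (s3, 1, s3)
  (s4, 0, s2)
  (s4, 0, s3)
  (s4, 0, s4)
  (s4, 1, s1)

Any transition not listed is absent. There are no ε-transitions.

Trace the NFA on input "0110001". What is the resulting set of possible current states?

{s1, s2, s3, s4}

Start in {s1}.
Read '0': {s1} → {s4}.
Read '1': {s4} → {s1}.
Read '1': {s1} → {s1, s2, s4}.
Read '0': {s1, s2, s4} → {s2, s3, s4}.
Read '0': {s2, s3, s4} → {s1, s2, s3, s4}.
Read '0': {s1, s2, s3, s4} → {s1, s2, s3, s4}.
Read '1': {s1, s2, s3, s4} → {s1, s2, s3, s4}.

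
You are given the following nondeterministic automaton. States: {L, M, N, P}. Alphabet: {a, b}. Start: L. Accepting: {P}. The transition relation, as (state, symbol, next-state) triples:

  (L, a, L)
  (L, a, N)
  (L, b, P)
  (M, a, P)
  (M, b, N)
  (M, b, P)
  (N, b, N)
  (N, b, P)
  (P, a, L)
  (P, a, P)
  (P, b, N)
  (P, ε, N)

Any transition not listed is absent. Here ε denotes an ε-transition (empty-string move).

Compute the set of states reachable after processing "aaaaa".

Start in {L}.
Read 'a': {L} → {L, N}.
Read 'a': {L, N} → {L, N}.
Read 'a': {L, N} → {L, N}.
Read 'a': {L, N} → {L, N}.
Read 'a': {L, N} → {L, N}.

{L, N}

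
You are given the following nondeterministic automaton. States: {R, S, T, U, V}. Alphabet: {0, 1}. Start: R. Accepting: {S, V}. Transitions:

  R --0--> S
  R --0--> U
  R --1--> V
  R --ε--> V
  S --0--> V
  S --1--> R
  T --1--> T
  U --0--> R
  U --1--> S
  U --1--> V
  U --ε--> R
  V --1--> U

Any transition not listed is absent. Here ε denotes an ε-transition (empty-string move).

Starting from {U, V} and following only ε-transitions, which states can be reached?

Begin with {U, V}.
ε-move U → R; add R.

{R, U, V}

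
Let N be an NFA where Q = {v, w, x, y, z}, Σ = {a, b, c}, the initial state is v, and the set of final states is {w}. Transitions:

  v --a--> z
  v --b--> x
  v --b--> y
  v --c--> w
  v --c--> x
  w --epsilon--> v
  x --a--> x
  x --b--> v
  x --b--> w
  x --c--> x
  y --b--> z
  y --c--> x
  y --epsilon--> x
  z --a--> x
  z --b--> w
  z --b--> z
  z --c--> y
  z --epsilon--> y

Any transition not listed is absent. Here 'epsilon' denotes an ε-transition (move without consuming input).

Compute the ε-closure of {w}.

Begin with {w}.
ε-move w → v; add v.

{v, w}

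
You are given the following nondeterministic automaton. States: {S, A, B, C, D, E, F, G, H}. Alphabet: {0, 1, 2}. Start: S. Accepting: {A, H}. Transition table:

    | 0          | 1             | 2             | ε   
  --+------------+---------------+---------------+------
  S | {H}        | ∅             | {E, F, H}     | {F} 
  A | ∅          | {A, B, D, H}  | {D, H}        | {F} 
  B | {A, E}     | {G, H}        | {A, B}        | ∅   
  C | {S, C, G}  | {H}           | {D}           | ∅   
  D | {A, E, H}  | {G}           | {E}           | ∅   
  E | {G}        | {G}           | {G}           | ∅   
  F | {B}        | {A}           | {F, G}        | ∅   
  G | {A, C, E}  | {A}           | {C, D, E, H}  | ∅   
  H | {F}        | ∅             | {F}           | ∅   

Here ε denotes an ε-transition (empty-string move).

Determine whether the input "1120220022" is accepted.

Yes

Start: ε-closure({S}) = {S, F}.
Read '1': S→∅, F→{A}; union {A}; ε-closure = {A, F}.
Read '1': A→{A, B, D, H}, F→{A}; union {A, B, D, H}; ε-closure = {A, B, D, F, H}.
Read '2': A→{D, H}, B→{A, B}, D→{E}, F→{F, G}, H→{F}; now {A, B, D, E, F, G, H}.
Read '0': A→∅, B→{A, E}, D→{A, E, H}, E→{G}, F→{B}, G→{A, C, E}, H→{F}; now {A, B, C, E, F, G, H}.
Read '2': A→{D, H}, B→{A, B}, C→{D}, E→{G}, F→{F, G}, G→{C, D, E, H}, H→{F}; now {A, B, C, D, E, F, G, H}.
Read '2': A→{D, H}, B→{A, B}, C→{D}, D→{E}, E→{G}, F→{F, G}, G→{C, D, E, H}, H→{F}; now {A, B, C, D, E, F, G, H}.
Read '0': A→∅, B→{A, E}, C→{S, C, G}, D→{A, E, H}, E→{G}, F→{B}, G→{A, C, E}, H→{F}; now {S, A, B, C, E, F, G, H}.
Read '0': S→{H}, A→∅, B→{A, E}, C→{S, C, G}, E→{G}, F→{B}, G→{A, C, E}, H→{F}; now {S, A, B, C, E, F, G, H}.
Read '2': S→{E, F, H}, A→{D, H}, B→{A, B}, C→{D}, E→{G}, F→{F, G}, G→{C, D, E, H}, H→{F}; now {A, B, C, D, E, F, G, H}.
Read '2': A→{D, H}, B→{A, B}, C→{D}, D→{E}, E→{G}, F→{F, G}, G→{C, D, E, H}, H→{F}; now {A, B, C, D, E, F, G, H}.
The final set {A, B, C, D, E, F, G, H} contains the accepting states A, H.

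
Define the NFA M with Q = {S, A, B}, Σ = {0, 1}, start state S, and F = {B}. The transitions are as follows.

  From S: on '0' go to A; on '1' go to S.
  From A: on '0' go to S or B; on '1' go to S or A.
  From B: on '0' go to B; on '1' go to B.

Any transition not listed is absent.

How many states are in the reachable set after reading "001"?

Start in {S}.
Read '0': {S} → {A}.
Read '0': {A} → {S, B}.
Read '1': {S, B} → {S, B}.
That set has 2 states.

2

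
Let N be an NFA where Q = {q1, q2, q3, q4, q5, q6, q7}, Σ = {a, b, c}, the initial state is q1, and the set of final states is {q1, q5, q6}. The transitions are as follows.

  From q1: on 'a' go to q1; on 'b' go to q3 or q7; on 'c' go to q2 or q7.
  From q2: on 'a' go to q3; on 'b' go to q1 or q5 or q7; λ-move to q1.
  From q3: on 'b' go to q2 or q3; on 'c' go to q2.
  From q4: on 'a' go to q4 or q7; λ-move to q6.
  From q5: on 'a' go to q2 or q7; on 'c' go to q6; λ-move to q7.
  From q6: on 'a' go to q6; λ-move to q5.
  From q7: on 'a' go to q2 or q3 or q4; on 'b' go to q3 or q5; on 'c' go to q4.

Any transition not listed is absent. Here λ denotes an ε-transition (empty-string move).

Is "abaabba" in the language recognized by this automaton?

Yes

Start in {q1}.
Read 'a': {q1} → {q1}.
Read 'b': {q1} → {q3, q7}.
Read 'a': {q3, q7} → {q1, q2, q3, q4, q5, q6, q7}.
Read 'a': {q1, q2, q3, q4, q5, q6, q7} → {q1, q2, q3, q4, q5, q6, q7}.
Read 'b': {q1, q2, q3, q4, q5, q6, q7} → {q1, q2, q3, q5, q7}.
Read 'b': {q1, q2, q3, q5, q7} → {q1, q2, q3, q5, q7}.
Read 'a': {q1, q2, q3, q5, q7} → {q1, q2, q3, q4, q5, q6, q7}.
The final set {q1, q2, q3, q4, q5, q6, q7} contains the accepting states q1, q5, q6.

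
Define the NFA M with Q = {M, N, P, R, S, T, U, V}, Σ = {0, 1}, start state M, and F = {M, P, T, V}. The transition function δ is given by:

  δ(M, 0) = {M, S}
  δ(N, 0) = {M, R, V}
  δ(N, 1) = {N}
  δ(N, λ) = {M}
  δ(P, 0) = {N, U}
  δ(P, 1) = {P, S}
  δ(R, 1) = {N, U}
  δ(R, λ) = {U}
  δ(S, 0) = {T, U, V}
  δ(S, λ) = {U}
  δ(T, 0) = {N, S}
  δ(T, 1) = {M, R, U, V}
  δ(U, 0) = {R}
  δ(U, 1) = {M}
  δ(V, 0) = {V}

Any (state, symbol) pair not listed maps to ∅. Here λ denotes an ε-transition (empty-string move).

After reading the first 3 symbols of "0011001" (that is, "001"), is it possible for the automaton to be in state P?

No

Start in {M}.
Read '0': {M} → {M, S, U}.
Read '0': {M, S, U} → {M, R, S, T, U, V}.
Read '1': {M, R, S, T, U, V} → {M, N, R, U, V}.
State P is not in {M, N, R, U, V}.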